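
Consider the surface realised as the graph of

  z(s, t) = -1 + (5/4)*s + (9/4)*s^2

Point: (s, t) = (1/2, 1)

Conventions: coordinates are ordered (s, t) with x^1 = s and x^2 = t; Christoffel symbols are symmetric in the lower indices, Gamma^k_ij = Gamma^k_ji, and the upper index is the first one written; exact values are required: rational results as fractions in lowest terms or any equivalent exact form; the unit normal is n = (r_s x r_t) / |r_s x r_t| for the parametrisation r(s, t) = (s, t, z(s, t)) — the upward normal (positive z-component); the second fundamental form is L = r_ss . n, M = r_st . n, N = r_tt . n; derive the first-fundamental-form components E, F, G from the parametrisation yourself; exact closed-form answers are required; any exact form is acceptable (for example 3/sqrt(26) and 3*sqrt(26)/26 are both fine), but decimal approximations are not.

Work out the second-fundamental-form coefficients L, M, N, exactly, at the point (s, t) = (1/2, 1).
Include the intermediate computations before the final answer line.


z_s = 7/2, z_t = 0, z_ss = 9/2, z_st = 0, z_tt = 0
E = 53/4, F = 0, G = 1; answer radicand W^2 = 53/4
unnormalised second-form numerators: l = 9/2, m = 0, n = 0; L = l/sqrt(53/4), and similarly M = m/sqrt(W^2), N = n/sqrt(W^2)

Answer: L = 9*sqrt(53)/53, M = 0, N = 0


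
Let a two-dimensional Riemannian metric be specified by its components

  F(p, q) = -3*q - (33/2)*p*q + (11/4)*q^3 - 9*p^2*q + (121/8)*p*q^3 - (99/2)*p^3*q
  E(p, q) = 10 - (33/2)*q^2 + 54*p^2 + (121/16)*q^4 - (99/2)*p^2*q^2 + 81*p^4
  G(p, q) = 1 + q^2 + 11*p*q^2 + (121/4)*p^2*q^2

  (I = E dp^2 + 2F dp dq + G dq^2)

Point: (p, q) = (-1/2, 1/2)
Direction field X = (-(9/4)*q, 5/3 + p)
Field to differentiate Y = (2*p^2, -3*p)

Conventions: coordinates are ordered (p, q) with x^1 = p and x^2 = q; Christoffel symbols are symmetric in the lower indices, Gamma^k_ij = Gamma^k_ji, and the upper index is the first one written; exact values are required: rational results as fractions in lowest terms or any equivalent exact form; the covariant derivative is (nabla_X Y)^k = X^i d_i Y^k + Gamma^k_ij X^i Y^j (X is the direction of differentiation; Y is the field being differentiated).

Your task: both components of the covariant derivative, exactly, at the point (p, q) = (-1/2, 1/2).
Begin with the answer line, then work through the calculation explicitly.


Answer: (nabla_X Y)^p = 156263/34686, (nabla_X Y)^q = 528265/138744

E = 5585/256, F = 511/128, G = 113/64 at the point
E_p = -657/8, E_q = -803/32, F_p = -1307/64, F_q = 357/64, G_p = -77/16, G_q = 49/16
EG - F^2 = 5781/256;  g^inv = (256/5781) * [[113/64, -511/128], [-511/128, 5585/256]]
first-kind symbols [ij,l] = (1/2)(d_i g_jl + d_j g_il - d_l g_ij): [pp,p] = E_p/2 = -657/16, [pp,q] = F_p - E_q/2 = -63/8, [pq,p] = E_q/2 = -803/64, [pq,q] = G_p/2 = -77/32, [qq,p] = F_q - G_p/2 = 511/64, [qq,q] = G_q/2 = 49/32
Gamma^p_ij = (G*[ij,p] - F*[ij,q])/(EG - F^2), Gamma^q_ij = (E*[ij,q] - F*[ij,p])/(EG - F^2)
Gamma_ppp = -3504/1927, Gamma_ppq = -3212/5781, Gamma_pqq = 2044/5781, Gamma_qpp = -672/1927, Gamma_qpq = -616/5781, Gamma_qqq = 392/5781
X = (-9/8, 7/6), Y = (1/2, 3/2) at the point


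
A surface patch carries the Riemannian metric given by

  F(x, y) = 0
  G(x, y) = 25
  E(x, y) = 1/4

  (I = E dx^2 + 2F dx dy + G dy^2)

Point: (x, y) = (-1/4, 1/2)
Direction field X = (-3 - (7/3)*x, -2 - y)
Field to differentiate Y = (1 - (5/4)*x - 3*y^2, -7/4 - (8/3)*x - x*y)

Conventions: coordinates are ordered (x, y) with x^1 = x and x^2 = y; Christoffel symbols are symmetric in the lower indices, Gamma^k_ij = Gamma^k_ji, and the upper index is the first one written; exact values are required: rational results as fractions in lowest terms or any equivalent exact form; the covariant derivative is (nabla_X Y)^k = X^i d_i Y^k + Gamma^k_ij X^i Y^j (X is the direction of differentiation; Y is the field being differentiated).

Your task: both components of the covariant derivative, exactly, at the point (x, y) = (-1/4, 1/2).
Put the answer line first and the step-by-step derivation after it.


Answer: (nabla_X Y)^x = 505/48, (nabla_X Y)^y = 253/36

E = 1/4, F = 0, G = 25 at the point
E_x = 0, E_y = 0, F_x = 0, F_y = 0, G_x = 0, G_y = 0
EG - F^2 = 25/4;  g^inv = (4/25) * [[25, 0], [0, 1/4]]
first-kind symbols [ij,l] = (1/2)(d_i g_jl + d_j g_il - d_l g_ij): [xx,x] = E_x/2 = 0, [xx,y] = F_x - E_y/2 = 0, [xy,x] = E_y/2 = 0, [xy,y] = G_x/2 = 0, [yy,x] = F_y - G_x/2 = 0, [yy,y] = G_y/2 = 0
Gamma^x_ij = (G*[ij,x] - F*[ij,y])/(EG - F^2), Gamma^y_ij = (E*[ij,y] - F*[ij,x])/(EG - F^2)
Gamma_xxx = 0, Gamma_xxy = 0, Gamma_xyy = 0, Gamma_yxx = 0, Gamma_yxy = 0, Gamma_yyy = 0
X = (-29/12, -5/2), Y = (9/16, -23/24) at the point


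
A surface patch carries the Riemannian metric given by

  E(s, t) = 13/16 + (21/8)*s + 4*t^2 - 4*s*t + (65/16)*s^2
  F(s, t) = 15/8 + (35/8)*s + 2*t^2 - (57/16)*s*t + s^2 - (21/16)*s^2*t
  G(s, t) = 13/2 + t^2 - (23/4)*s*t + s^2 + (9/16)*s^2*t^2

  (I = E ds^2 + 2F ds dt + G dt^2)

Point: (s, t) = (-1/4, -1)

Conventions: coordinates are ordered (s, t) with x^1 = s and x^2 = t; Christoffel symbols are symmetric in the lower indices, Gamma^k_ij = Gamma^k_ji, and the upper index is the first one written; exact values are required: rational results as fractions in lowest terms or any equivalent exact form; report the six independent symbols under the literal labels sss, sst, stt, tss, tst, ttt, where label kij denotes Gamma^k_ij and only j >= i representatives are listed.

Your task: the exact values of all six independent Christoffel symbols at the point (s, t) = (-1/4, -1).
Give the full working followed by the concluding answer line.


E = 873/256, F = 521/256, G = 1577/256 at the point
E_s = 147/32, E_t = -7, F_s = 217/32, F_t = -817/256, G_s = 159/32, G_t = -81/128
EG - F^2 = 8635/512;  g^inv = (512/8635) * [[1577/256, -521/256], [-521/256, 873/256]]
first-kind symbols [ij,l] = (1/2)(d_i g_jl + d_j g_il - d_l g_ij): [ss,s] = E_s/2 = 147/64, [ss,t] = F_s - E_t/2 = 329/32, [st,s] = E_t/2 = -7/2, [st,t] = G_s/2 = 159/64, [tt,s] = F_t - G_s/2 = -1453/256, [tt,t] = G_t/2 = -81/256
Gamma^s_ij = (G*[ij,s] - F*[ij,t])/(EG - F^2), Gamma^t_ij = (E*[ij,t] - F*[ij,s])/(EG - F^2)

Answer: Gamma_sss = -707/1760, Gamma_sst = -436087/276320, Gamma_stt = -112459/55264, Gamma_tss = 3171/1760, Gamma_tst = 255511/276320, Gamma_ttt = 34315/55264


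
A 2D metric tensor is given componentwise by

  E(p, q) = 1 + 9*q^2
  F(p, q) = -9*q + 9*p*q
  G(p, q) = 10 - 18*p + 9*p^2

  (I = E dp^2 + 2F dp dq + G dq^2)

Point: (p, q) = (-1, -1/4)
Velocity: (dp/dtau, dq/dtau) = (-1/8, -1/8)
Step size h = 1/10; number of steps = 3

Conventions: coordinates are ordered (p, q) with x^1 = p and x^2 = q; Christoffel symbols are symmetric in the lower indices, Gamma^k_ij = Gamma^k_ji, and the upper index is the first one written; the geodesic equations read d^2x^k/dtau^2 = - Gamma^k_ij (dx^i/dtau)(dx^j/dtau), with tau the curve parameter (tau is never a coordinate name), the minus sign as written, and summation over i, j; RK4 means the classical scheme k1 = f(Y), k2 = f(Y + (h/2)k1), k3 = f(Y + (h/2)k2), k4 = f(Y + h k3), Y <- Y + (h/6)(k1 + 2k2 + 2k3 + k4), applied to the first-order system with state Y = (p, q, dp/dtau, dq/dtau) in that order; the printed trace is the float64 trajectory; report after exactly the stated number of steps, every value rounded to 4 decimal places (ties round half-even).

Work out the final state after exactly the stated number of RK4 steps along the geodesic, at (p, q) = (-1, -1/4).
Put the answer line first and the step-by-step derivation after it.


Answer: p = -1.0374, q = -0.2868, dp/dtau = -0.1244, dq/dtau = -0.1206

f(Y) = (dp/dtau, dq/dtau, -Gamma^p_ij Y'^i Y'^j, -Gamma^q_ij Y'^i Y'^j) with the Gammas evaluated at the stage position; h = 0.100000; intermediate values shown to 6 dp
step 0: p = -1.0000, q = -0.2500, dp/dtau = -0.1250, dq/dtau = -0.1250
step 1:
  k1: at (p, q) = (-1.000000, -0.250000), (dp/dtau, dq/dtau) = (-0.125000, -0.125000); Gamma_ppp = 0.000000, Gamma_ppq = -0.059900, Gamma_pqq = 0.000000, Gamma_qpp = 0.000000, Gamma_qpq = -0.479201, Gamma_qqq = 0.000000; k1 = (-0.125000, -0.125000, 0.001872, 0.014975)
  k2: at (p, q) = (-1.006250, -0.256250), (dp/dtau, dq/dtau) = (-0.124906, -0.124251); Gamma_ppp = 0.000000, Gamma_ppq = -0.060986, Gamma_pqq = 0.000000, Gamma_qpp = 0.000000, Gamma_qpq = -0.477472, Gamma_qqq = 0.000000; k2 = (-0.124906, -0.124251, 0.001893, 0.014821)
  k3: at (p, q) = (-1.006245, -0.256213), (dp/dtau, dq/dtau) = (-0.124905, -0.124259); Gamma_ppp = 0.000000, Gamma_ppq = -0.060977, Gamma_pqq = 0.000000, Gamma_qpp = 0.000000, Gamma_qpq = -0.477476, Gamma_qqq = 0.000000; k3 = (-0.124905, -0.124259, 0.001893, 0.014821)
  k4: at (p, q) = (-1.012491, -0.262426), (dp/dtau, dq/dtau) = (-0.124811, -0.123518); Gamma_ppp = 0.000000, Gamma_ppq = -0.062038, Gamma_pqq = 0.000000, Gamma_qpp = 0.000000, Gamma_qpq = -0.475755, Gamma_qqq = 0.000000; k4 = (-0.124811, -0.123518, 0.001913, 0.014669)
  Y <- Y + (h/6)(k1 + 2k2 + 2k3 + k4): p = -1.0125, q = -0.2624, dp/dtau = -0.1248, dq/dtau = -0.1235
step 2:
  k1: at (p, q) = (-1.012491, -0.262426), (dp/dtau, dq/dtau) = (-0.124811, -0.123518); Gamma_ppp = 0.000000, Gamma_ppq = -0.062038, Gamma_pqq = 0.000000, Gamma_qpp = 0.000000, Gamma_qpq = -0.475755, Gamma_qqq = 0.000000; k1 = (-0.124811, -0.123518, 0.001913, 0.014669)
  k2: at (p, q) = (-1.018731, -0.268602), (dp/dtau, dq/dtau) = (-0.124715, -0.122784); Gamma_ppp = 0.000000, Gamma_ppq = -0.063074, Gamma_pqq = 0.000000, Gamma_qpp = 0.000000, Gamma_qpq = -0.474044, Gamma_qqq = 0.000000; k2 = (-0.124715, -0.122784, 0.001932, 0.014518)
  k3: at (p, q) = (-1.018726, -0.268565), (dp/dtau, dq/dtau) = (-0.124714, -0.122792); Gamma_ppp = 0.000000, Gamma_ppq = -0.063066, Gamma_pqq = 0.000000, Gamma_qpp = 0.000000, Gamma_qpq = -0.474047, Gamma_qqq = 0.000000; k3 = (-0.124714, -0.122792, 0.001932, 0.014519)
  k4: at (p, q) = (-1.024962, -0.274705), (dp/dtau, dq/dtau) = (-0.124618, -0.122066); Gamma_ppp = 0.000000, Gamma_ppq = -0.064078, Gamma_pqq = 0.000000, Gamma_qpp = 0.000000, Gamma_qpq = -0.472344, Gamma_qqq = 0.000000; k4 = (-0.124618, -0.122066, 0.001949, 0.014370)
  Y <- Y + (h/6)(k1 + 2k2 + 2k3 + k4): p = -1.0250, q = -0.2747, dp/dtau = -0.1246, dq/dtau = -0.1221
step 3:
  k1: at (p, q) = (-1.024962, -0.274705), (dp/dtau, dq/dtau) = (-0.124618, -0.122066); Gamma_ppp = 0.000000, Gamma_ppq = -0.064078, Gamma_pqq = 0.000000, Gamma_qpp = 0.000000, Gamma_qpq = -0.472344, Gamma_qqq = 0.000000; k1 = (-0.124618, -0.122066, 0.001949, 0.014370)
  k2: at (p, q) = (-1.031193, -0.280808), (dp/dtau, dq/dtau) = (-0.124520, -0.121347); Gamma_ppp = 0.000000, Gamma_ppq = -0.065066, Gamma_pqq = 0.000000, Gamma_qpp = 0.000000, Gamma_qpq = -0.470651, Gamma_qqq = 0.000000; k2 = (-0.124520, -0.121347, 0.001966, 0.014223)
  k3: at (p, q) = (-1.031188, -0.280772), (dp/dtau, dq/dtau) = (-0.124519, -0.121355); Gamma_ppp = 0.000000, Gamma_ppq = -0.065059, Gamma_pqq = 0.000000, Gamma_qpp = 0.000000, Gamma_qpq = -0.470654, Gamma_qqq = 0.000000; k3 = (-0.124519, -0.121355, 0.001966, 0.014224)
  k4: at (p, q) = (-1.037414, -0.286840), (dp/dtau, dq/dtau) = (-0.124421, -0.120644); Gamma_ppp = 0.000000, Gamma_ppq = -0.066025, Gamma_pqq = 0.000000, Gamma_qpp = 0.000000, Gamma_qpq = -0.468970, Gamma_qqq = 0.000000; k4 = (-0.124421, -0.120644, 0.001982, 0.014079)
  Y <- Y + (h/6)(k1 + 2k2 + 2k3 + k4): p = -1.0374, q = -0.2868, dp/dtau = -0.1244, dq/dtau = -0.1206


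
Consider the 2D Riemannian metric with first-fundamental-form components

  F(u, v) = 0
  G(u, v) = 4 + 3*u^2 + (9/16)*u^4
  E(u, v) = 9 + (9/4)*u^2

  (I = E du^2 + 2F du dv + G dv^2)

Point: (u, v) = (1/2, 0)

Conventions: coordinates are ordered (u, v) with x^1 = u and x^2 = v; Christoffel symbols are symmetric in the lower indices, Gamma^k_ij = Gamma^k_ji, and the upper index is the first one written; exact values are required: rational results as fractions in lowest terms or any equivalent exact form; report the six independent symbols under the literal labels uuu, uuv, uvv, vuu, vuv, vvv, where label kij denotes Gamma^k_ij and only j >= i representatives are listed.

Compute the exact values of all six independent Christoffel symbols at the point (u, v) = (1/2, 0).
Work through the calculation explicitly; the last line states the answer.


E = 153/16, F = 0, G = 1225/256 at the point
E_u = 9/4, E_v = 0, F_u = 0, F_v = 0, G_u = 105/32, G_v = 0
EG - F^2 = 187425/4096;  g^inv = (4096/187425) * [[1225/256, 0], [0, 153/16]]
first-kind symbols [ij,l] = (1/2)(d_i g_jl + d_j g_il - d_l g_ij): [uu,u] = E_u/2 = 9/8, [uu,v] = F_u - E_v/2 = 0, [uv,u] = E_v/2 = 0, [uv,v] = G_u/2 = 105/64, [vv,u] = F_v - G_u/2 = -105/64, [vv,v] = G_v/2 = 0
Gamma^u_ij = (G*[ij,u] - F*[ij,v])/(EG - F^2), Gamma^v_ij = (E*[ij,v] - F*[ij,u])/(EG - F^2)

Answer: Gamma_uuu = 2/17, Gamma_uuv = 0, Gamma_uvv = -35/204, Gamma_vuu = 0, Gamma_vuv = 12/35, Gamma_vvv = 0


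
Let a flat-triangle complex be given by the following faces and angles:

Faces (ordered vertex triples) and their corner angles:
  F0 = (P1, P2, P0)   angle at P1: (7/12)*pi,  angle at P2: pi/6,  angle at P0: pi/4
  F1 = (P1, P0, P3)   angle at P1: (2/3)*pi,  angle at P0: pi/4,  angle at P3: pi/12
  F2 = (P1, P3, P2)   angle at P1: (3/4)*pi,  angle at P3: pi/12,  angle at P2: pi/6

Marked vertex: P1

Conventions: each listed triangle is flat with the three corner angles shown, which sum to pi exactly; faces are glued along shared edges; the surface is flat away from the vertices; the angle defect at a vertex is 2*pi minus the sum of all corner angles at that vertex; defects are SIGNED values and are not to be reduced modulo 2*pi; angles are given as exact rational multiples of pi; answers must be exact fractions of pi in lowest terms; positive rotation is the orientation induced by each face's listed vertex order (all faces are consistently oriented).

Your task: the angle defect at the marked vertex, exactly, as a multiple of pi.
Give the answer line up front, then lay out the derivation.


Answer: defect(P1) = 0

Sum of corner angles at P1: 2*pi
defect = 2*pi - 2*pi


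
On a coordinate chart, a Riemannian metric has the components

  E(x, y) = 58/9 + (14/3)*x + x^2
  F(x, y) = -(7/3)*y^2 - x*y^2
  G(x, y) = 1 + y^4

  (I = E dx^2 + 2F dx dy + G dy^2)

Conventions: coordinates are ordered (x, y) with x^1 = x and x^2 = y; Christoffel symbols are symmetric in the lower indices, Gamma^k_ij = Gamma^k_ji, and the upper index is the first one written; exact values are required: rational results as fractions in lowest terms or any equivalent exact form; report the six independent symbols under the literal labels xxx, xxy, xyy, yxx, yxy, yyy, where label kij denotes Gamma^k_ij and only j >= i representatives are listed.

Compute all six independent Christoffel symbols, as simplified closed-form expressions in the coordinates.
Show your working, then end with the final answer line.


E = 58/9 + (14/3)*x + x^2; F = -(7/3)*y^2 - x*y^2; G = 1 + y^4
Gamma^k_ij = (1/2) g^{kl} (d_i g_jl + d_j g_il - d_l g_ij), with g^inv = (1/(EG-F^2)) [[G, -F], [-F, E]]
first partials: E_x = 14/3 + 2*x, E_y = 0, F_x = -y^2, F_y = -(14/3)*y - 2*x*y, G_x = 0, G_y = 4*y^3
D = EG - F^2 = 58/9 + (14/3)*x + x^2 + y^4
expanded: Gamma^x_xx = (G E_x - 2F F_x + F E_y)/(2D), Gamma^x_xy = (G E_y - F G_x)/(2D), Gamma^x_yy = (2G F_y - G G_x - F G_y)/(2D), Gamma^y_xx = (2E F_x - E E_y - F E_x)/(2D), Gamma^y_xy = (E G_x - F E_y)/(2D), Gamma^y_yy = (E G_y - 2F F_y + F G_x)/(2D); substitute and cancel common factors

Answer: Gamma_xxx = (9*x + 21)/(9*x^2 + 42*x + 9*y^4 + 58), Gamma_xxy = 0, Gamma_xyy = (-18*x*y - 42*y)/(9*x^2 + 42*x + 9*y^4 + 58), Gamma_yxx = -9*y^2/(9*x^2 + 42*x + 9*y^4 + 58), Gamma_yxy = 0, Gamma_yyy = 18*y^3/(9*x^2 + 42*x + 9*y^4 + 58)


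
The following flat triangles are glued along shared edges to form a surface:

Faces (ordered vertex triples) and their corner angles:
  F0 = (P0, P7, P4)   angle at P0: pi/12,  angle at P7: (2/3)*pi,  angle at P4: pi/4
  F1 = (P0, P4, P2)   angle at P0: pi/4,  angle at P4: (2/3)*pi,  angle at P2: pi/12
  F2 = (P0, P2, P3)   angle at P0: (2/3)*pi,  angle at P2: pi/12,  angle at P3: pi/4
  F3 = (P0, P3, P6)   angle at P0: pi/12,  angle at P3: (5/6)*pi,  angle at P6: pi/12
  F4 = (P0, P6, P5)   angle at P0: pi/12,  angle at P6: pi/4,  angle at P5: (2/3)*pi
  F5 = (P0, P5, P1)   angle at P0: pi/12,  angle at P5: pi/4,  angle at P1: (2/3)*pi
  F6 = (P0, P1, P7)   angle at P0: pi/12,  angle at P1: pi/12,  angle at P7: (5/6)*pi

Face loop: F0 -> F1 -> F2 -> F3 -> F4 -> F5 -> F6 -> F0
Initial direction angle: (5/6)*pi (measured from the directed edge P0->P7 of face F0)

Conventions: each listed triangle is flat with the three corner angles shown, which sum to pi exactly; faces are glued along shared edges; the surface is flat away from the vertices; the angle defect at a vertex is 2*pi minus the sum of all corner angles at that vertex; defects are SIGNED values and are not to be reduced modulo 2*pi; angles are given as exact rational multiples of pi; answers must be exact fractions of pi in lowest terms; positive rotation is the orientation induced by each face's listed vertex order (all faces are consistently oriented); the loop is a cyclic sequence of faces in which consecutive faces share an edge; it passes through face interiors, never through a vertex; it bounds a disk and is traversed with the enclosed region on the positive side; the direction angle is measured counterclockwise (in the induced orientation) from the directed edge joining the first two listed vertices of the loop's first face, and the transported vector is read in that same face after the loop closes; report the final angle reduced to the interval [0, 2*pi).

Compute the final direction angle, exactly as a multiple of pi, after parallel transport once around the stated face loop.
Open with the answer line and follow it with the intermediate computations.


Answer: final direction angle = (3/2)*pi

enclosed vertex P0: corner angles sum to (4/3)*pi, defect = 2*pi - (4/3)*pi = (2/3)*pi
by Gauss-Bonnet the loop rotates the vector by the enclosed defect sum (positive orientation, mod 2*pi)
final angle = (5/6)*pi + (2/3)*pi = (3/2)*pi (mod 2*pi)


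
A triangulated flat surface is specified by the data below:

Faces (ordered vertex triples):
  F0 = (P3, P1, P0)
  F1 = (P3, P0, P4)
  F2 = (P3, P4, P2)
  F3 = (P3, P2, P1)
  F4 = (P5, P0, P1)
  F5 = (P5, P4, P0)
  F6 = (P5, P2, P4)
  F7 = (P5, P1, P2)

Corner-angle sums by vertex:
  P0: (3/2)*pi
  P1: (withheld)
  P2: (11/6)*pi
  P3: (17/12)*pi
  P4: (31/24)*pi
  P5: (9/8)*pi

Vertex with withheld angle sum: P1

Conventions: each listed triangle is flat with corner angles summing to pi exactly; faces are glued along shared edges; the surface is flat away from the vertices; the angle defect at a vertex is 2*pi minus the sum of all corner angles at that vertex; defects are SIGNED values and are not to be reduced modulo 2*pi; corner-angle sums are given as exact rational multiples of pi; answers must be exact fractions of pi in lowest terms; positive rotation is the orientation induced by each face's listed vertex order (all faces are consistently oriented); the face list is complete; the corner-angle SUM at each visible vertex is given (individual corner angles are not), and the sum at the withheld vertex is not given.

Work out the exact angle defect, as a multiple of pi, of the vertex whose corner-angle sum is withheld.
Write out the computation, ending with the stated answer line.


V = 6, E = 12, F = 8; chi = V - E + F = 2
Gauss-Bonnet: total defect = 2*pi*chi = 4*pi; visible defects sum to (17/6)*pi

Answer: defect(P1) = (7/6)*pi


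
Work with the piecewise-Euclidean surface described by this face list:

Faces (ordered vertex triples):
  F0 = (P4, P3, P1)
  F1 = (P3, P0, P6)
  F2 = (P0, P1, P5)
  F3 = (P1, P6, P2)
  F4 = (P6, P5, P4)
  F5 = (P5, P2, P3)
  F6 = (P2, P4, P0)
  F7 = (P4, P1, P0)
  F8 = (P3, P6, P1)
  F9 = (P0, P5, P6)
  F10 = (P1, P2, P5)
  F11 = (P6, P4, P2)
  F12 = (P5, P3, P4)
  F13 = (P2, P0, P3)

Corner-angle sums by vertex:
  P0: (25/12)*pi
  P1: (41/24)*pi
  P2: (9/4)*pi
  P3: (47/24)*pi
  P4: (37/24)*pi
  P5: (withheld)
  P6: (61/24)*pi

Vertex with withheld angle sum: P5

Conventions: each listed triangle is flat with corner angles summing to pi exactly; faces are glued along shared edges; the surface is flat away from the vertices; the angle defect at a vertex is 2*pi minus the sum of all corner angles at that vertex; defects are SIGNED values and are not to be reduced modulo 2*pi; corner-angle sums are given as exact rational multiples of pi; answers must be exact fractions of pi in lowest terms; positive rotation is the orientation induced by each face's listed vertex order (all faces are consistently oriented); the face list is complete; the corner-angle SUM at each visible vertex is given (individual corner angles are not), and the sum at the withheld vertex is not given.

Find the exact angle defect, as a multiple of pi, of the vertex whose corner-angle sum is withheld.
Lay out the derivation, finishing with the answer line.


V = 7, E = 21, F = 14; chi = V - E + F = 0
Gauss-Bonnet: total defect = 2*pi*chi = 0; visible defects sum to -pi/12

Answer: defect(P5) = pi/12


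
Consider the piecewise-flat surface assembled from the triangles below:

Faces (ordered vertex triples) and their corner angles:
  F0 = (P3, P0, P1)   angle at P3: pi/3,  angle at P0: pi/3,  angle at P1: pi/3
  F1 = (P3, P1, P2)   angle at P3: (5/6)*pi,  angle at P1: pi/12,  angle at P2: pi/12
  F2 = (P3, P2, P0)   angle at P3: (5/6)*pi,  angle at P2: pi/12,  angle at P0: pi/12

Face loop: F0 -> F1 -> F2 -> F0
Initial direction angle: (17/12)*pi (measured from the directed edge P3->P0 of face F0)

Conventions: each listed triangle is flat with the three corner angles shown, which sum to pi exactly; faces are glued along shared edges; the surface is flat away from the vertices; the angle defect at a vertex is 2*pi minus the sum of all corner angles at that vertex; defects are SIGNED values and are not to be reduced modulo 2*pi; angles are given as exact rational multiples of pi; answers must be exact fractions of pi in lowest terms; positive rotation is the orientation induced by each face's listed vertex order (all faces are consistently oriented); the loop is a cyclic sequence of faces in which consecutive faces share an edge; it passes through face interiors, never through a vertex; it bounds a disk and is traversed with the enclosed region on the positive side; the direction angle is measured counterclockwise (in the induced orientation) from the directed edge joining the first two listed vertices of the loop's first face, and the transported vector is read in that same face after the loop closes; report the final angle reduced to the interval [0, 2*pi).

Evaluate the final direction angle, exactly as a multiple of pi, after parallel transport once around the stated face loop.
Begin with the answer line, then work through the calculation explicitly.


Answer: final direction angle = (17/12)*pi

enclosed vertex P3: corner angles sum to 2*pi, defect = 2*pi - 2*pi = 0
final direction = starting direction + enclosed defect total, reduced mod 2*pi (induced orientation)
final angle = (17/12)*pi + 0 = (17/12)*pi (mod 2*pi)


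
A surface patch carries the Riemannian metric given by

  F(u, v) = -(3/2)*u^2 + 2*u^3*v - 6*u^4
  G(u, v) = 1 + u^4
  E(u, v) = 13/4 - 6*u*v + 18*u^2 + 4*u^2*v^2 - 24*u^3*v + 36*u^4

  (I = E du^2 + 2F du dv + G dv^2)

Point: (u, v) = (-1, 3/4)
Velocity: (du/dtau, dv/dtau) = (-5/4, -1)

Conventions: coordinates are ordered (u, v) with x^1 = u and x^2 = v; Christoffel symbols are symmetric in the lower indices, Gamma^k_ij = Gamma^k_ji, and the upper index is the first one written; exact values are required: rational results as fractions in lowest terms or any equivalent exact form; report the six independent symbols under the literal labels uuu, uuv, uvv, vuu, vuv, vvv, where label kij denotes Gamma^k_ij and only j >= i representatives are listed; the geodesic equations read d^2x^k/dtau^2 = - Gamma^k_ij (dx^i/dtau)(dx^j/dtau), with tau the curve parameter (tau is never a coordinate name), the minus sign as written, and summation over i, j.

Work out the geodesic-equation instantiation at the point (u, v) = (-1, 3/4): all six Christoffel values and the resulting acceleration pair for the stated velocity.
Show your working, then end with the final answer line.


E = 82, F = -9, G = 2 at the point
E_u = -243, E_v = 36, F_u = 63/2, F_v = -2, G_u = -4, G_v = 0
EG - F^2 = 83;  g^inv = (1/83) * [[2, 9], [9, 82]]
first-kind symbols [ij,l] = (1/2)(d_i g_jl + d_j g_il - d_l g_ij): [uu,u] = E_u/2 = -243/2, [uu,v] = F_u - E_v/2 = 27/2, [uv,u] = E_v/2 = 18, [uv,v] = G_u/2 = -2, [vv,u] = F_v - G_u/2 = 0, [vv,v] = G_v/2 = 0
Gamma^u_ij = (G*[ij,u] - F*[ij,v])/(EG - F^2), Gamma^v_ij = (E*[ij,v] - F*[ij,u])/(EG - F^2)
Gamma_uuu = -243/166, Gamma_uuv = 18/83, Gamma_uvv = 0, Gamma_vuu = 27/166, Gamma_vuv = -2/83, Gamma_vvv = 0
d^2u/dtau^2 = -(Gamma_uuu*(-5/4)^2 + 2*Gamma_uuv*(-5/4)*(-1) + Gamma_uvv*(-1)^2) = 4635/2656
d^2v/dtau^2 = -(Gamma_vuu*(-5/4)^2 + 2*Gamma_vuv*(-5/4)*(-1) + Gamma_vvv*(-1)^2) = -515/2656

Answer: Gamma_uuu = -243/166, Gamma_uuv = 18/83, Gamma_uvv = 0, Gamma_vuu = 27/166, Gamma_vuv = -2/83, Gamma_vvv = 0; accelerations (d^2u/dtau^2, d^2v/dtau^2) = (4635/2656, -515/2656)


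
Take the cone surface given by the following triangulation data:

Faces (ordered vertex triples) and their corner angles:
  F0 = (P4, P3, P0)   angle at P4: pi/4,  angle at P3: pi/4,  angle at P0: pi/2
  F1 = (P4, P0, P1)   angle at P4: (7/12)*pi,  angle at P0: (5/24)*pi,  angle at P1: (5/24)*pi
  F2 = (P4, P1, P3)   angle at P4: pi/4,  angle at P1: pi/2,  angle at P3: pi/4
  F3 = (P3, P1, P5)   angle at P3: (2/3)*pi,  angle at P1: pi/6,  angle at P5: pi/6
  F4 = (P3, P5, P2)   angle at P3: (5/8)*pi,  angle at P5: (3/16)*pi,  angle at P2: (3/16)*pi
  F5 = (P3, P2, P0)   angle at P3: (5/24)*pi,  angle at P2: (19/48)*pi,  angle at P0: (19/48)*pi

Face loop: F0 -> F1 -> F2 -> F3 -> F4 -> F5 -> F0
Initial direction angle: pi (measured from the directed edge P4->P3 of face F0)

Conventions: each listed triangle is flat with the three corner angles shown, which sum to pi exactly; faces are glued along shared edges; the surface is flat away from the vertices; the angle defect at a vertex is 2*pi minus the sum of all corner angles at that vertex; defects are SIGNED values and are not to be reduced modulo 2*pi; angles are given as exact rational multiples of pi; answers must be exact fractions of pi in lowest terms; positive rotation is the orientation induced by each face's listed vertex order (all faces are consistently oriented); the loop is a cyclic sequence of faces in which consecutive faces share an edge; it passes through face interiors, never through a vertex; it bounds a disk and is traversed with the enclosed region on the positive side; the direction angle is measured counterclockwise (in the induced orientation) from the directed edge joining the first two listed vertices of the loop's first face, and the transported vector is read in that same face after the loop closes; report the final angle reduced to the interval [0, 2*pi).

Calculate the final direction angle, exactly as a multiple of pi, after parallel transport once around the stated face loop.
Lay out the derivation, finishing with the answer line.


enclosed vertex P3: corner angles sum to 2*pi, defect = 2*pi - 2*pi = 0
enclosed vertex P4: corner angles sum to (13/12)*pi, defect = 2*pi - (13/12)*pi = (11/12)*pi
the rotation equals the total enclosed defect, so the final angle is initial + defects (mod 2*pi)
final angle = pi + (11/12)*pi = (23/12)*pi (mod 2*pi)

Answer: final direction angle = (23/12)*pi


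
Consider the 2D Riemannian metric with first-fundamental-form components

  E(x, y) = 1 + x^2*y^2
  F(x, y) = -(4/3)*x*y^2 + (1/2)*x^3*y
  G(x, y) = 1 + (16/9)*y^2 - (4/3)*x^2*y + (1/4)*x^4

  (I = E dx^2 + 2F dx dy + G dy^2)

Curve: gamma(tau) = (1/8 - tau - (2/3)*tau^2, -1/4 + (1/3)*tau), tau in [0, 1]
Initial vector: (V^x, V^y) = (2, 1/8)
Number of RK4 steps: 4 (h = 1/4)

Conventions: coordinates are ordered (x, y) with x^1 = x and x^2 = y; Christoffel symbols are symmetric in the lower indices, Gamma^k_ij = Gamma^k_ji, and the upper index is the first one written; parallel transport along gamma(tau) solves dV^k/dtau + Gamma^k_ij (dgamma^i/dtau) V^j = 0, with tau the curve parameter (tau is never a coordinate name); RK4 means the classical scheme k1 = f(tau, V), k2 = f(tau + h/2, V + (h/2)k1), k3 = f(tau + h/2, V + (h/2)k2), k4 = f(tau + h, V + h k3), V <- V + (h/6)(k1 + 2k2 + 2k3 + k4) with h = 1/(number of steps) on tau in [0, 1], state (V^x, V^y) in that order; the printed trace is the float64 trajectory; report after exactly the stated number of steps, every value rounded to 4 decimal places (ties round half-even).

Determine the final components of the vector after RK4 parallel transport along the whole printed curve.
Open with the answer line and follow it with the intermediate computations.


Answer: V^x = 1.9942, V^y = 0.1910

gamma'(tau) = (-1 - (4/3)*tau, 1/3); f(tau, V)^k = -Gamma^k_ij(gamma(tau)) gamma'^i(tau) V^j; h = 1/4; intermediate values shown to 6 dp
curve data and Christoffel symbols at the stage parameters:
  tau = 0.000000: gamma = (0.125000, -0.250000), gamma' = (-1.000000, 0.333333); Gamma_xxx = 0.006992, Gamma_xxy = -0.003496, Gamma_xyy = 0.037290, Gamma_yxx = -0.076329, Gamma_yxy = 0.038164, Gamma_yyy = -0.407087
  tau = 0.125000: gamma = (-0.010417, -0.208333), gamma' = (-1.166667, 0.333333); Gamma_xxx = -0.000420, Gamma_xxy = -0.000021, Gamma_xyy = -0.002686, Gamma_yxx = -0.053734, Gamma_yxy = -0.002687, Gamma_yyy = -0.343896
  tau = 0.250000: gamma = (-0.166667, -0.166667), gamma' = (-1.333333, 0.333333); Gamma_xxx = -0.004382, Gamma_xxy = -0.004382, Gamma_xyy = -0.035056, Gamma_yxx = -0.037247, Gamma_yxy = -0.037247, Gamma_yyy = -0.297973
  tau = 0.375000: gamma = (-0.343750, -0.125000), gamma' = (-1.500000, 0.333333); Gamma_xxx = -0.005102, Gamma_xxy = -0.014030, Gamma_xyy = -0.054418, Gamma_yxx = -0.026803, Gamma_yxy = -0.073709, Gamma_yyy = -0.285900
  tau = 0.500000: gamma = (-0.541667, -0.083333), gamma' = (-1.666667, 0.333333); Gamma_xxx = -0.003520, Gamma_xxy = -0.022883, Gamma_xyy = -0.056327, Gamma_yxx = -0.020107, Gamma_yxy = -0.130695, Gamma_yyy = -0.321711
  tau = 0.625000: gamma = (-0.760417, -0.041667), gamma' = (-1.833333, 0.333333); Gamma_xxx = -0.001179, Gamma_xxy = -0.021515, Gamma_xyy = -0.037726, Gamma_yxx = -0.012825, Gamma_yxy = -0.234054, Gamma_yyy = -0.410396
  tau = 0.750000: gamma = (-1.000000, 0.000000), gamma' = (-2.000000, 0.333333); Gamma_xxx = 0.000000, Gamma_xxy = 0.000000, Gamma_xyy = 0.000000, Gamma_yxx = 0.000000, Gamma_yxy = -0.400000, Gamma_yyy = -0.533333
  tau = 0.875000: gamma = (-1.260417, 0.041667), gamma' = (-2.166667, 0.333333); Gamma_xxx = -0.001413, Gamma_xxy = 0.042746, Gamma_xyy = 0.045219, Gamma_yxx = 0.019878, Gamma_yxy = -0.601314, Gamma_yyy = -0.636100
  tau = 1.000000: gamma = (-1.541667, 0.083333), gamma' = (-2.333333, 0.333333); Gamma_xxx = -0.004918, Gamma_xxy = 0.090980, Gamma_xyy = 0.078685, Gamma_yxx = 0.041237, Gamma_yxy = -0.762876, Gamma_yyy = -0.659784
step 0: V^x = 2.0000, V^y = 0.1250
step 1: k1 = (0.014324, -0.156368), k2 = (-0.000874, -0.111940), k3 = (-0.000869, -0.111204), k4 = (-0.008195, -0.069658); V <- V + (h/6)(k1 + 2k2 + 2k3 + k4): V^x = 2.0001, V^y = 0.0970
step 2: k1 = (-0.008198, -0.069681), k2 = (-0.006206, -0.032603), k3 = (-0.006220, -0.032678), k4 = (0.001798, 0.010270); V <- V + (h/6)(k1 + 2k2 + 2k3 + k4): V^x = 1.9988, V^y = 0.0891
step 3: k1 = (0.001794, 0.010245), k2 = (0.007588, 0.082549), k3 = (0.007349, 0.079947), k4 = (0.000000, 0.198894); V <- V + (h/6)(k1 + 2k2 + 2k3 + k4): V^x = 2.0001, V^y = 0.1113
step 4: k1 = (0.000000, 0.197414), k2 = (-0.024077, 0.338691), k3 = (-0.022655, 0.318695), k4 = (-0.047834, 0.401098); V <- V + (h/6)(k1 + 2k2 + 2k3 + k4): V^x = 1.9942, V^y = 0.1910


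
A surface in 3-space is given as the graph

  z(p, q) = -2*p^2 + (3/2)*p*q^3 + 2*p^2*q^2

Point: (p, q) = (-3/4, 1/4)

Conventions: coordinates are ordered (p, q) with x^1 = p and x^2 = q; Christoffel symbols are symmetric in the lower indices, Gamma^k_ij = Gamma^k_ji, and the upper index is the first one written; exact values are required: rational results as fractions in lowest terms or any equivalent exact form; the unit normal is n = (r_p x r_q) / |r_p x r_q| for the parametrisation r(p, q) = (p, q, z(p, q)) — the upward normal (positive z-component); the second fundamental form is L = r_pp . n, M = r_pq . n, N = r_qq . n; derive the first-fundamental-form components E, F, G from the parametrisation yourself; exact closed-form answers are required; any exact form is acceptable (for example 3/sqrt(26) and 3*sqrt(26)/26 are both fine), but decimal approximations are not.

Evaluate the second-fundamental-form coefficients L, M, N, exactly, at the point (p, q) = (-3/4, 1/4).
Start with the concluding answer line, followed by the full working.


Answer: L = -240*sqrt(150178)/75089, M = -78*sqrt(150178)/75089, N = 36*sqrt(150178)/75089

z_p = 363/128, z_q = 45/128, z_pp = -15/4, z_pq = -39/32, z_qq = 9/16
E = 148153/16384, F = 16335/16384, G = 18409/16384; answer radicand W^2 = 75089/8192
unnormalised second-form numerators: l = -15/4, m = -39/32, n = 9/16; L = l/sqrt(75089/8192), and similarly M = m/sqrt(W^2), N = n/sqrt(W^2)


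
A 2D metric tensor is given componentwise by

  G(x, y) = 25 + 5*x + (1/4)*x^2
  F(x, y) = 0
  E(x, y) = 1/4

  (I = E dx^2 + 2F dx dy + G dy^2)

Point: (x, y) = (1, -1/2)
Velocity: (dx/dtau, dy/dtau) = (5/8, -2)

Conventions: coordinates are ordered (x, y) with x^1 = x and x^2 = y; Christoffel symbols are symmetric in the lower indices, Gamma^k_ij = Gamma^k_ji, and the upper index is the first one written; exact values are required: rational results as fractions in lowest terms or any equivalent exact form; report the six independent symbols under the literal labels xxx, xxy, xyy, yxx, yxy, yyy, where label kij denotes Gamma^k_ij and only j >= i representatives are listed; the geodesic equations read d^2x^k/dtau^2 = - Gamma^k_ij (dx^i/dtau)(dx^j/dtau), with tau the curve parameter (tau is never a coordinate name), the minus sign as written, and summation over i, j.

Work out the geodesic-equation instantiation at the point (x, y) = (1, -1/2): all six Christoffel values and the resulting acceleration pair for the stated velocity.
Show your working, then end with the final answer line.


E = 1/4, F = 0, G = 121/4 at the point
E_x = 0, E_y = 0, F_x = 0, F_y = 0, G_x = 11/2, G_y = 0
EG - F^2 = 121/16;  g^inv = (16/121) * [[121/4, 0], [0, 1/4]]
first-kind symbols [ij,l] = (1/2)(d_i g_jl + d_j g_il - d_l g_ij): [xx,x] = E_x/2 = 0, [xx,y] = F_x - E_y/2 = 0, [xy,x] = E_y/2 = 0, [xy,y] = G_x/2 = 11/4, [yy,x] = F_y - G_x/2 = -11/4, [yy,y] = G_y/2 = 0
Gamma^x_ij = (G*[ij,x] - F*[ij,y])/(EG - F^2), Gamma^y_ij = (E*[ij,y] - F*[ij,x])/(EG - F^2)
Gamma_xxx = 0, Gamma_xxy = 0, Gamma_xyy = -11, Gamma_yxx = 0, Gamma_yxy = 1/11, Gamma_yyy = 0
d^2x/dtau^2 = -(Gamma_xxx*(5/8)^2 + 2*Gamma_xxy*(5/8)*(-2) + Gamma_xyy*(-2)^2) = 44
d^2y/dtau^2 = -(Gamma_yxx*(5/8)^2 + 2*Gamma_yxy*(5/8)*(-2) + Gamma_yyy*(-2)^2) = 5/22

Answer: Gamma_xxx = 0, Gamma_xxy = 0, Gamma_xyy = -11, Gamma_yxx = 0, Gamma_yxy = 1/11, Gamma_yyy = 0; accelerations (d^2x/dtau^2, d^2y/dtau^2) = (44, 5/22)


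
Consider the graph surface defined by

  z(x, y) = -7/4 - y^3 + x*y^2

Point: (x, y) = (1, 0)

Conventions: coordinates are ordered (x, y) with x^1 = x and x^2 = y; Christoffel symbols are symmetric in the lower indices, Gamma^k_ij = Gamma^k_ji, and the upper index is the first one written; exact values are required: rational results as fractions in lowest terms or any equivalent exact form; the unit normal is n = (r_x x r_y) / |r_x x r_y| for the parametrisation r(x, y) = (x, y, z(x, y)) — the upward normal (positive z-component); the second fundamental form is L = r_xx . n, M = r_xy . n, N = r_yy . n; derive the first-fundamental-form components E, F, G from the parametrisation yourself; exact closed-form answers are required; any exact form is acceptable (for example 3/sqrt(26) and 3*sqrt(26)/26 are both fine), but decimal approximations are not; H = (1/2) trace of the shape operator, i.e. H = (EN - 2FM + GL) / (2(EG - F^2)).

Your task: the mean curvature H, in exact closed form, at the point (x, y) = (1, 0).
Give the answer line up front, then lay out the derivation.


Answer: H = 1

z_x = 0, z_y = 0, z_xx = 0, z_xy = 0, z_yy = 2
E = 1, F = 0, G = 1; answer radicand W^2 = 1
unnormalised second-form numerators: l = 0, m = 0, n = 2; L = l/sqrt(1), and similarly M = m/sqrt(W^2), N = n/sqrt(W^2)
H = (E*n - 2*F*m + G*l) / (2*(EG - F^2)*sqrt(W^2)); E*n - 2*F*m + G*l = 2, EG - F^2 = 1, so H = (1)/sqrt(1)


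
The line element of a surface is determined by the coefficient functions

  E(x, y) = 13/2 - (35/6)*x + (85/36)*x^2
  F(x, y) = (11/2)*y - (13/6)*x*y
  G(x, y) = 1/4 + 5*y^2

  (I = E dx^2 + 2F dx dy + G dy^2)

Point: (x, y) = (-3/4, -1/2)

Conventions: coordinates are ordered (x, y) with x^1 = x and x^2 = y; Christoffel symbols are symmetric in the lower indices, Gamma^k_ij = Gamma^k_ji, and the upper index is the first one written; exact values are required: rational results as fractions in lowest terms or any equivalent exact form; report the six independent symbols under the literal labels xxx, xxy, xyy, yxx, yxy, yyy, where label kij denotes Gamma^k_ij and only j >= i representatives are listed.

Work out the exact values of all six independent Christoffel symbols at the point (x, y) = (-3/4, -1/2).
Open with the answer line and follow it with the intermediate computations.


Answer: Gamma_xxx = -812/1437, Gamma_xxy = 0, Gamma_xyy = 152/479, Gamma_yxx = -2672/4311, Gamma_yxy = 0, Gamma_yyy = -1312/1437

E = 781/64, F = -57/16, G = 3/2 at the point
E_x = -75/8, E_y = 0, F_x = 13/12, F_y = 57/8, G_x = 0, G_y = -5
EG - F^2 = 1437/256;  g^inv = (256/1437) * [[3/2, 57/16], [57/16, 781/64]]
first-kind symbols [ij,l] = (1/2)(d_i g_jl + d_j g_il - d_l g_ij): [xx,x] = E_x/2 = -75/16, [xx,y] = F_x - E_y/2 = 13/12, [xy,x] = E_y/2 = 0, [xy,y] = G_x/2 = 0, [yy,x] = F_y - G_x/2 = 57/8, [yy,y] = G_y/2 = -5/2
Gamma^x_ij = (G*[ij,x] - F*[ij,y])/(EG - F^2), Gamma^y_ij = (E*[ij,y] - F*[ij,x])/(EG - F^2)


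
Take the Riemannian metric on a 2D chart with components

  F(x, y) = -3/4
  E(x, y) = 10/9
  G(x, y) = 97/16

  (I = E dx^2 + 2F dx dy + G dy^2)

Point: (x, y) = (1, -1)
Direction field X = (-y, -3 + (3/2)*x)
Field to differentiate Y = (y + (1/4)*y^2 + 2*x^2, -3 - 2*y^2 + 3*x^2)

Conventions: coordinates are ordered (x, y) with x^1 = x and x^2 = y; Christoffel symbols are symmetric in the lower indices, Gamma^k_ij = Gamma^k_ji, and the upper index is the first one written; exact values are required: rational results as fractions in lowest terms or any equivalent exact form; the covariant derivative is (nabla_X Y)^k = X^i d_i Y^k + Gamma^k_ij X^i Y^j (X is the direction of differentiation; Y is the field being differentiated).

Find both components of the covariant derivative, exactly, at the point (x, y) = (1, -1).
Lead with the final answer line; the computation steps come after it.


Answer: (nabla_X Y)^x = 13/4, (nabla_X Y)^y = 0

E = 10/9, F = -3/4, G = 97/16 at the point
E_x = 0, E_y = 0, F_x = 0, F_y = 0, G_x = 0, G_y = 0
EG - F^2 = 889/144;  g^inv = (144/889) * [[97/16, 3/4], [3/4, 10/9]]
first-kind symbols [ij,l] = (1/2)(d_i g_jl + d_j g_il - d_l g_ij): [xx,x] = E_x/2 = 0, [xx,y] = F_x - E_y/2 = 0, [xy,x] = E_y/2 = 0, [xy,y] = G_x/2 = 0, [yy,x] = F_y - G_x/2 = 0, [yy,y] = G_y/2 = 0
Gamma^x_ij = (G*[ij,x] - F*[ij,y])/(EG - F^2), Gamma^y_ij = (E*[ij,y] - F*[ij,x])/(EG - F^2)
Gamma_xxx = 0, Gamma_xxy = 0, Gamma_xyy = 0, Gamma_yxx = 0, Gamma_yxy = 0, Gamma_yyy = 0
X = (1, -3/2), Y = (5/4, -2) at the point


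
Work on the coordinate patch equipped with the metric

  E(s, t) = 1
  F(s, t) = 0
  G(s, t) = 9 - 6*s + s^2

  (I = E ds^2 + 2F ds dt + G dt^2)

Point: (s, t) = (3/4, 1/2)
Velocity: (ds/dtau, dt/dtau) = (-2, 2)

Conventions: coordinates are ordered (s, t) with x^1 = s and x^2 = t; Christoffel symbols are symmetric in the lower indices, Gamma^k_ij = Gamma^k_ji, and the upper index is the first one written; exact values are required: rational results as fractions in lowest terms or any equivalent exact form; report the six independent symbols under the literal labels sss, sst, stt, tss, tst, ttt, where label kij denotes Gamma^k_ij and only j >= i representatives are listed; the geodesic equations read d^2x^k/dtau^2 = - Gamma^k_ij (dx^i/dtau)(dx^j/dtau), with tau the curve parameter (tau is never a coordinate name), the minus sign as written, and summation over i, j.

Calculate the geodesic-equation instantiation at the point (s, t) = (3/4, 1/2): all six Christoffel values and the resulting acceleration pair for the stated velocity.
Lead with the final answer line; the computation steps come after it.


Answer: Gamma_sss = 0, Gamma_sst = 0, Gamma_stt = 9/4, Gamma_tss = 0, Gamma_tst = -4/9, Gamma_ttt = 0; accelerations (d^2s/dtau^2, d^2t/dtau^2) = (-9, -32/9)

E = 1, F = 0, G = 81/16 at the point
E_s = 0, E_t = 0, F_s = 0, F_t = 0, G_s = -9/2, G_t = 0
EG - F^2 = 81/16;  g^inv = (16/81) * [[81/16, 0], [0, 1]]
first-kind symbols [ij,l] = (1/2)(d_i g_jl + d_j g_il - d_l g_ij): [ss,s] = E_s/2 = 0, [ss,t] = F_s - E_t/2 = 0, [st,s] = E_t/2 = 0, [st,t] = G_s/2 = -9/4, [tt,s] = F_t - G_s/2 = 9/4, [tt,t] = G_t/2 = 0
Gamma^s_ij = (G*[ij,s] - F*[ij,t])/(EG - F^2), Gamma^t_ij = (E*[ij,t] - F*[ij,s])/(EG - F^2)
Gamma_sss = 0, Gamma_sst = 0, Gamma_stt = 9/4, Gamma_tss = 0, Gamma_tst = -4/9, Gamma_ttt = 0
d^2s/dtau^2 = -(Gamma_sss*(-2)^2 + 2*Gamma_sst*(-2)*(2) + Gamma_stt*(2)^2) = -9
d^2t/dtau^2 = -(Gamma_tss*(-2)^2 + 2*Gamma_tst*(-2)*(2) + Gamma_ttt*(2)^2) = -32/9
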